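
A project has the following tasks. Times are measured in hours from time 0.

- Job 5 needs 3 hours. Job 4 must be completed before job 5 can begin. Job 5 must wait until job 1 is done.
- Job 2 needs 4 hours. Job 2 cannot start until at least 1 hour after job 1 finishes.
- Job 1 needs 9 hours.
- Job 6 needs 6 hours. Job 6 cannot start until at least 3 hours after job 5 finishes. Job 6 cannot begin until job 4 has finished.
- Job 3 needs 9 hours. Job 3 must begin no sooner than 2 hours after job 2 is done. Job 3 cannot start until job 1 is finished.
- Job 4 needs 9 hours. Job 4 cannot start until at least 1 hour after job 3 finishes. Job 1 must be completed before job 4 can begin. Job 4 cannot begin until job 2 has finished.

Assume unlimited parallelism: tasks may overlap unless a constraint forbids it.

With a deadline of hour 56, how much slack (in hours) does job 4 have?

Nothing blocks job 1, so it runs from hour 0 to hour 9.
Job 2 waits on job 1 (finishes hour 9, plus 1-hour gap → hour 10), so it starts at hour 10 and finishes at 10 + 4 = hour 14.
Job 3 cannot start until job 2 (finishes hour 14, plus 2-hour gap → hour 16); job 1 (finishes hour 9). The controlling bound is hour 16, so job 3 finishes at 16 + 9 = hour 25.
Job 4 needs all of job 3 (finishes hour 25, plus 1-hour gap → hour 26); job 1 (finishes hour 9); job 2 (finishes hour 14). That puts its earliest start at hour 26; it finishes at 26 + 9 = hour 35.

Working backward from the deadline:
Nothing follows job 6; the deadline of hour 56 is its only limit. It must start by 56 − 6 = hour 50.
Job 5 has to be done before job 6 (must start by hour 50, minus 3-hour gap → hour 47). That means finishing by hour 47, i.e. starting by 47 − 3 = hour 44.
Job 4 has several dependents: job 5 (must start by hour 44); job 6 (must start by hour 50). The earliest of those limits is hour 44, so job 4 must start by 44 − 9 = hour 35.
So job 4 can start as early as hour 26 and as late as hour 35, giving 35 − 26 = 9 hours of slack.

9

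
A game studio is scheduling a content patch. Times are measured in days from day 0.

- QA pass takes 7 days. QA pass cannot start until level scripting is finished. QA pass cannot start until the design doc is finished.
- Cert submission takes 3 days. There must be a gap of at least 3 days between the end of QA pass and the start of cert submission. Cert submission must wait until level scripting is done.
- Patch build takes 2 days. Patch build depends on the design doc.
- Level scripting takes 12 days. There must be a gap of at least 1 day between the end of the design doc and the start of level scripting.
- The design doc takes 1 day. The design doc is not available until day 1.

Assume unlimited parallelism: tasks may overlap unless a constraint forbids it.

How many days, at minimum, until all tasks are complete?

28

The design doc cannot begin until its own release at day 1. It runs from day 1 to 1 + 1 = day 2.
Patch build cannot begin until the design doc (finishes day 2). It runs from day 2 to 2 + 2 = day 4.
Level scripting waits on the design doc (finishes day 2, plus 1-day gap → day 3), so it starts at day 3 and finishes at 3 + 12 = day 15.
QA pass needs all of level scripting (finishes day 15); the design doc (finishes day 2). That puts its earliest start at day 15; it finishes at 15 + 7 = day 22.
For cert submission: QA pass (finishes day 22, plus 3-day gap → day 25); level scripting (finishes day 15). Taking the maximum gives a start of day 25, and it finishes at 25 + 3 = day 28.
All tasks are finished once the last one completes. Finish times: The design doc at 2, Level scripting at 15, QA pass at 22, Cert submission at 28, Patch build at 4. The latest is day 28.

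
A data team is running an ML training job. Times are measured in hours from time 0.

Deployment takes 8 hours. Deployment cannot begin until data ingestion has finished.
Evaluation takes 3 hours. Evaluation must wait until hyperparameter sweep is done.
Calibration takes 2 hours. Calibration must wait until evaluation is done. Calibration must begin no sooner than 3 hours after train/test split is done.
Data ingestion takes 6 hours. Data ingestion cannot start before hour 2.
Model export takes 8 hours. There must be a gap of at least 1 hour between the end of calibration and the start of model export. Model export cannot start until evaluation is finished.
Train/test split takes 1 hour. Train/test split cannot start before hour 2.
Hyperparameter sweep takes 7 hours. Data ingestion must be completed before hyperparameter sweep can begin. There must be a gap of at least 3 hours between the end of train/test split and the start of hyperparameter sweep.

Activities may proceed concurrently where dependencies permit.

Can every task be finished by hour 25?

No

Train/test split cannot begin until its own release at hour 2. It runs from hour 2 to 2 + 1 = hour 3.
Data ingestion waits on its own release at hour 2, so it starts at hour 2 and finishes at 2 + 6 = hour 8.
Deployment waits on data ingestion (finishes hour 8), so it starts at hour 8 and finishes at 8 + 8 = hour 16.
Hyperparameter sweep cannot start until data ingestion (finishes hour 8); train/test split (finishes hour 3, plus 3-hour gap → hour 6). The controlling bound is hour 8, so hyperparameter sweep finishes at 8 + 7 = hour 15.
Evaluation waits on hyperparameter sweep (finishes hour 15), so it starts at hour 15 and finishes at 15 + 3 = hour 18.
Calibration has to wait for evaluation (finishes hour 18); train/test split (finishes hour 3, plus 3-hour gap → hour 6). The latest of these is hour 18, so calibration runs hour 18 to 18 + 2 = hour 20.
For model export: calibration (finishes hour 20, plus 1-hour gap → hour 21); evaluation (finishes hour 18). Taking the maximum gives a start of hour 21, and it finishes at 21 + 8 = hour 29.
The earliest everything can be done is hour 29, which is after the deadline of 25, so it is not possible.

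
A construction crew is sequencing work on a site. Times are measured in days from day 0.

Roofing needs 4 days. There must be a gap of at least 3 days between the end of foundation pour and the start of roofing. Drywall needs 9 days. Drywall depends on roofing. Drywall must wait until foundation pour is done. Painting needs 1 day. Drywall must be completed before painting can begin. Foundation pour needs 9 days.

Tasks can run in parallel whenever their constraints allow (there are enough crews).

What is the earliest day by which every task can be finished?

Foundation pour has no prerequisites, so it starts at day 0 and finishes at day 9.
Roofing waits on foundation pour (finishes day 9, plus 3-day gap → day 12), so it starts at day 12 and finishes at 12 + 4 = day 16.
For drywall: roofing (finishes day 16); foundation pour (finishes day 9). Taking the maximum gives a start of day 16, and it finishes at 16 + 9 = day 25.
After drywall (finishes day 25), painting can start at day 25 and finishes at day 26.
All tasks are finished once the last one completes. Finish times: Foundation pour at 9, Roofing at 16, Drywall at 25, Painting at 26. The latest is day 26.

26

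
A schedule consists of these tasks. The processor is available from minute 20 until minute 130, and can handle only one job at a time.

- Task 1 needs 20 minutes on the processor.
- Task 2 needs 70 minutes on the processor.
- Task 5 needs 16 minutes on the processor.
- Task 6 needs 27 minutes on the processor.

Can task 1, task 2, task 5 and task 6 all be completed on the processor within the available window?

The processor window is 130 − 20 = 110 minutes.
Running back to back, the jobs need 20 + 70 + 16 + 27 = 133 minutes on the processor.
Since 133 > 110, they cannot all fit.

No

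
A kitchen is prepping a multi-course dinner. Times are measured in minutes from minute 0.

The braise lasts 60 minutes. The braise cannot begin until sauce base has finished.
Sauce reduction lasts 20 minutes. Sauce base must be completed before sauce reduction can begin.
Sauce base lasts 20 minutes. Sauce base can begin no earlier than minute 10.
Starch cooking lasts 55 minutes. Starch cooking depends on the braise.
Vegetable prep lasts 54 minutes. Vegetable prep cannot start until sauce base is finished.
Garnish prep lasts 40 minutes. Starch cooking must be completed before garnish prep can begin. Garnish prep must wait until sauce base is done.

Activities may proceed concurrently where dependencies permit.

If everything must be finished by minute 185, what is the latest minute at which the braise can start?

30

Garnish prep has no dependents, so it just needs to finish by minute 185. Starting by 185 − 40 = minute 145 achieves that.
Starch cooking must finish before garnish prep (must start by minute 145). With a 55-minute duration, starch cooking must start by 145 − 55 = minute 90.
The braise has to be done before starch cooking (must start by minute 90). That means finishing by minute 90, i.e. starting by 90 − 60 = minute 30.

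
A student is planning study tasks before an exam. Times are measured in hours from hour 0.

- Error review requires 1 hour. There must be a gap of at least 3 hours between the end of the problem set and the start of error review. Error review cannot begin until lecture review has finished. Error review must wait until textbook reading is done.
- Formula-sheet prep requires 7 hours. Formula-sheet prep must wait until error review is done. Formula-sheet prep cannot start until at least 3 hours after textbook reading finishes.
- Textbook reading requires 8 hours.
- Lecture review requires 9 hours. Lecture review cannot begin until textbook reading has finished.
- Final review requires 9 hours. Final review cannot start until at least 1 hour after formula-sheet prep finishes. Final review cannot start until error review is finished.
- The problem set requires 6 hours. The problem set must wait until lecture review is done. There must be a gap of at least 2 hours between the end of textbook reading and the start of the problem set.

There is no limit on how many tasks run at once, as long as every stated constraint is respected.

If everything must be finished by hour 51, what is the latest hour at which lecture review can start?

15

Nothing follows final review; the deadline of hour 51 is its only limit. It must start by 51 − 9 = hour 42.
Formula-sheet prep feeds into final review (must start by hour 42, minus 1-hour gap → hour 41); so formula-sheet prep must finish by hour 41 and therefore start by hour 34.
Error review must finish in time for formula-sheet prep (must start by hour 34); final review (must start by hour 42). The tightest is hour 34, so error review must start by 34 − 1 = hour 33.
The problem set feeds into error review (must start by hour 33, minus 3-hour gap → hour 30); so the problem set must finish by hour 30 and therefore start by hour 24.
Lecture review has several dependents: the problem set (must start by hour 24); error review (must start by hour 33). The earliest of those limits is hour 24, so lecture review must start by 24 − 9 = hour 15.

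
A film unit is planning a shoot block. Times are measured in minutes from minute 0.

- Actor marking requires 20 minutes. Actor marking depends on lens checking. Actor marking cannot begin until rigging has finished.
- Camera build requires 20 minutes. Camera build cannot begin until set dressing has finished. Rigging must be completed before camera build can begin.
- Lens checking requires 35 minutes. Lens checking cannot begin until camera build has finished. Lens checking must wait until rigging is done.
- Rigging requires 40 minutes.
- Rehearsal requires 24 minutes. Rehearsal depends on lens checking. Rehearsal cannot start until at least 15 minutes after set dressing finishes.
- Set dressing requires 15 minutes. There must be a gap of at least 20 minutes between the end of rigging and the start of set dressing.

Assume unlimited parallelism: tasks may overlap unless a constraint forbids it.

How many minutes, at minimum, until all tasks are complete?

Rigging has no prerequisites, so it starts at minute 0 and finishes at minute 40.
After rigging (finishes minute 40, plus 20-minute gap → minute 60), set dressing can start at minute 60 and finishes at minute 75.
Camera build has to wait for set dressing (finishes minute 75); rigging (finishes minute 40). The latest of these is minute 75, so camera build runs minute 75 to 75 + 20 = minute 95.
Lens checking cannot start until camera build (finishes minute 95); rigging (finishes minute 40). The controlling bound is minute 95, so lens checking finishes at 95 + 35 = minute 130.
For rehearsal: lens checking (finishes minute 130); set dressing (finishes minute 75, plus 15-minute gap → minute 90). Taking the maximum gives a start of minute 130, and it finishes at 130 + 24 = minute 154.
Actor marking needs all of lens checking (finishes minute 130); rigging (finishes minute 40). That puts its earliest start at minute 130; it finishes at 130 + 20 = minute 150.
All tasks are finished once the last one completes. Finish times: Rigging at 40, Set dressing at 75, Camera build at 95, Lens checking at 130, Actor marking at 150, Rehearsal at 154. The latest is minute 154.

154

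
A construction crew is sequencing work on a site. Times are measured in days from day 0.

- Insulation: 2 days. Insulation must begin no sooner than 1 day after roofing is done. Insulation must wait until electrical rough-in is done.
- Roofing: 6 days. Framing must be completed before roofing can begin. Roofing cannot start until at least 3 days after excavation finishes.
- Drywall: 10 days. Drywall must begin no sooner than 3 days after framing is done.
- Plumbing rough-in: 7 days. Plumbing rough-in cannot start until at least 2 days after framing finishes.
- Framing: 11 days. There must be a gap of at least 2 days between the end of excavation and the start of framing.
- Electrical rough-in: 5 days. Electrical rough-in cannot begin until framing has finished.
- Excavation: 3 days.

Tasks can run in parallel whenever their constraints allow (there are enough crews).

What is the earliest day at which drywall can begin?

Excavation can start immediately at day 0; it finishes at day 3.
After excavation (finishes day 3, plus 2-day gap → day 5), framing can start at day 5 and finishes at day 16.
Drywall waits on framing (finishes day 16, plus 3-day gap → day 19), so the earliest it can start is day 19.

19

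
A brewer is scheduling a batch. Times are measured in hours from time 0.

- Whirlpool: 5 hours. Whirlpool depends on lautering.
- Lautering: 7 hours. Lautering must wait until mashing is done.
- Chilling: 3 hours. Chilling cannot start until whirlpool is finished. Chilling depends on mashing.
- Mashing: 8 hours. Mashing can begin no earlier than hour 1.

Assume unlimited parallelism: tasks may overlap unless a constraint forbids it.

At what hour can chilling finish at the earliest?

After its own release at hour 1, mashing can start at hour 1 and finishes at hour 9.
Lautering cannot begin until mashing (finishes hour 9). It runs from hour 9 to 9 + 7 = hour 16.
Whirlpool cannot begin until lautering (finishes hour 16). It runs from hour 16 to 16 + 5 = hour 21.
Chilling cannot start until whirlpool (finishes hour 21); mashing (finishes hour 9). The controlling bound is hour 21, so chilling finishes at 21 + 3 = hour 24.

24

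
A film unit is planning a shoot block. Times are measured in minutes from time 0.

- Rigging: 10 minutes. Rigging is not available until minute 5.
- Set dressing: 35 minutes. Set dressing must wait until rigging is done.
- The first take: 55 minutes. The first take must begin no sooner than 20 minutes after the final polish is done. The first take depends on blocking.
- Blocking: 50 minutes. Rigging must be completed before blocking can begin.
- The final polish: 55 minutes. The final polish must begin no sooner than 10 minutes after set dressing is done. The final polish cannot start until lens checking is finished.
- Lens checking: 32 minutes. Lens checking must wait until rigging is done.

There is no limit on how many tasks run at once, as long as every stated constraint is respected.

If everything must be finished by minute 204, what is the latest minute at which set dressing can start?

To finish by minute 204, the first take (duration 55) must start no later than minute 149.
The final polish has to be done before the first take (must start by minute 149, minus 20-minute gap → minute 129). That means finishing by minute 129, i.e. starting by 129 − 55 = minute 74.
Set dressing has to be done before the final polish (must start by minute 74, minus 10-minute gap → minute 64). That means finishing by minute 64, i.e. starting by 64 − 35 = minute 29.

29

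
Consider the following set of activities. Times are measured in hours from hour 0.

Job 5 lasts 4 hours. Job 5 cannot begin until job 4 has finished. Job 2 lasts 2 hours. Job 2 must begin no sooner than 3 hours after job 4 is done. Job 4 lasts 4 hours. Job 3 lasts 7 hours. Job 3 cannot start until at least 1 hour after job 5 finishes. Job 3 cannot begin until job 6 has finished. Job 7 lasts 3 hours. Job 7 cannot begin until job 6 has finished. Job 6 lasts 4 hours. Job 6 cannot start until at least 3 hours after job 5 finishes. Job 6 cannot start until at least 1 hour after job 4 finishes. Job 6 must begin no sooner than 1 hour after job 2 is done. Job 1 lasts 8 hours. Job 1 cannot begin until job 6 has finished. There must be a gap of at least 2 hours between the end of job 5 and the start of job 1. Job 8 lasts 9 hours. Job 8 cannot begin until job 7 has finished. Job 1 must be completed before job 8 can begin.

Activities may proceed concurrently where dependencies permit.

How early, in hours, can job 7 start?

Job 4 can start immediately at hour 0; it finishes at hour 4.
After job 4 (finishes hour 4), job 5 can start at hour 4 and finishes at hour 8.
After job 4 (finishes hour 4, plus 3-hour gap → hour 7), job 2 can start at hour 7 and finishes at hour 9.
Job 6 needs all of job 5 (finishes hour 8, plus 3-hour gap → hour 11); job 4 (finishes hour 4, plus 1-hour gap → hour 5); job 2 (finishes hour 9, plus 1-hour gap → hour 10). That puts its earliest start at hour 11; it finishes at 11 + 4 = hour 15.
Job 7 waits on job 6 (finishes hour 15), so the earliest it can start is hour 15.

15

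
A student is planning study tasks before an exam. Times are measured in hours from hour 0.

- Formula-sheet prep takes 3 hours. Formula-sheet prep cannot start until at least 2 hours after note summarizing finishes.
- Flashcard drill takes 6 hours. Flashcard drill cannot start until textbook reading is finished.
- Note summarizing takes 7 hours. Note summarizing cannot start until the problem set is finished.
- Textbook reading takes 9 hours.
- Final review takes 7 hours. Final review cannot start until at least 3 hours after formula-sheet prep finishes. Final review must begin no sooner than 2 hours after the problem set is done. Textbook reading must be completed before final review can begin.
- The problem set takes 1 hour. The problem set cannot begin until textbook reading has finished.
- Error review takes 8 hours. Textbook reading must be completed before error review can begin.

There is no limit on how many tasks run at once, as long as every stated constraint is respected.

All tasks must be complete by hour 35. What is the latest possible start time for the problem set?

12

Nothing follows final review; the deadline of hour 35 is its only limit. It must start by 35 − 7 = hour 28.
Formula-sheet prep must finish before final review (must start by hour 28, minus 3-hour gap → hour 25). With a 3-hour duration, formula-sheet prep must start by 25 − 3 = hour 22.
Note summarizing must finish before formula-sheet prep (must start by hour 22, minus 2-hour gap → hour 20). With a 7-hour duration, note summarizing must start by 20 − 7 = hour 13.
The problem set feeds note summarizing (must start by hour 13); final review (must start by hour 28, minus 2-hour gap → hour 26). Taking the minimum, the problem set must finish by hour 13 and start by 13 − 1 = hour 12.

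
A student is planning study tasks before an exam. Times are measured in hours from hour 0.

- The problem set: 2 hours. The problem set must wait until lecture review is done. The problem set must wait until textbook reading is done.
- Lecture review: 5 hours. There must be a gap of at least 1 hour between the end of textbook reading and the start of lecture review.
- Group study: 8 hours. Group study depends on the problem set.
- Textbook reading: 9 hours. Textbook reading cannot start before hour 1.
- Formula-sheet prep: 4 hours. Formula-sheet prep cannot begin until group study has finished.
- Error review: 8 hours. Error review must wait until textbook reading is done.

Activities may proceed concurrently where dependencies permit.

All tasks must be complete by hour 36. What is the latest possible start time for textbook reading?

Formula-sheet prep has no dependents, so it just needs to finish by hour 36. Starting by 36 − 4 = hour 32 achieves that.
Since formula-sheet prep (must start by hour 32) depends on it, group study must finish by hour 32. Backing off its 8-hour duration gives a latest start of hour 24.
The problem set has to be done before group study (must start by hour 24). That means finishing by hour 24, i.e. starting by 24 − 2 = hour 22.
Lecture review must finish before the problem set (must start by hour 22). With a 5-hour duration, lecture review must start by 22 − 5 = hour 17.
Error review has no dependents, so it just needs to finish by hour 36. Starting by 36 − 8 = hour 28 achieves that.
Textbook reading must finish in time for lecture review (must start by hour 17, minus 1-hour gap → hour 16); the problem set (must start by hour 22); error review (must start by hour 28). The tightest is hour 16, so textbook reading must start by 16 − 9 = hour 7.

7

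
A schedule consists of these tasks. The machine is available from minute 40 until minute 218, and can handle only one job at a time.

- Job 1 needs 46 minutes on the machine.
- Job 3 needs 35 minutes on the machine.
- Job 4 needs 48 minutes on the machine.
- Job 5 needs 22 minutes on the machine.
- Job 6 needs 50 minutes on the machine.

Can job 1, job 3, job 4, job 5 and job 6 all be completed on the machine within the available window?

The machine window is 218 − 40 = 178 minutes.
Running back to back, the jobs need 46 + 35 + 48 + 22 + 50 = 201 minutes on the machine.
Since 201 > 178, they cannot all fit.

No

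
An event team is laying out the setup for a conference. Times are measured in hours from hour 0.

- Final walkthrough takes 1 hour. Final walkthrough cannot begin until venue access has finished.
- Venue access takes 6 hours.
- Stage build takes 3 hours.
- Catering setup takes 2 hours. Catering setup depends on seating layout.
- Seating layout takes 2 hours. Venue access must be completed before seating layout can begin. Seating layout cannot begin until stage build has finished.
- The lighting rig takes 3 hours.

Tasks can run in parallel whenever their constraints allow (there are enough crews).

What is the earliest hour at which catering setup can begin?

8

Stage build can start immediately at hour 0; it finishes at hour 3.
Venue access has no prerequisites, so it starts at hour 0 and finishes at hour 6.
For seating layout: venue access (finishes hour 6); stage build (finishes hour 3). Taking the maximum gives a start of hour 6, and it finishes at 6 + 2 = hour 8.
Catering setup waits on seating layout (finishes hour 8), so the earliest it can start is hour 8.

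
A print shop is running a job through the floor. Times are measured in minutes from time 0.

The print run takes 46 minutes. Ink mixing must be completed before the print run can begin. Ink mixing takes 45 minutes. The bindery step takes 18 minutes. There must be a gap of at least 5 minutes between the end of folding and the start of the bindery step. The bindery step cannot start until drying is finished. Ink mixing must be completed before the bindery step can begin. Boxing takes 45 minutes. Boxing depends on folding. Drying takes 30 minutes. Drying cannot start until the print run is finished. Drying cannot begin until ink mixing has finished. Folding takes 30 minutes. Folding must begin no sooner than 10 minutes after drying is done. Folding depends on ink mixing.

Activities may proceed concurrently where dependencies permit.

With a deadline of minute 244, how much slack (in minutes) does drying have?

Ink mixing has no prerequisites, so it starts at minute 0 and finishes at minute 45.
The print run waits on ink mixing (finishes minute 45), so it starts at minute 45 and finishes at 45 + 46 = minute 91.
For drying: the print run (finishes minute 91); ink mixing (finishes minute 45). Taking the maximum gives a start of minute 91, and it finishes at 91 + 30 = minute 121.

Working backward from the deadline:
The bindery step must finish by minute 244; it takes 18 minutes, so it must start by 244 − 18 = minute 226.
Nothing follows boxing; the deadline of minute 244 is its only limit. It must start by 244 − 45 = minute 199.
Folding has several dependents: the bindery step (must start by minute 226, minus 5-minute gap → minute 221); boxing (must start by minute 199). The earliest of those limits is minute 199, so folding must start by 199 − 30 = minute 169.
Drying feeds folding (must start by minute 169, minus 10-minute gap → minute 159); the bindery step (must start by minute 226). Taking the minimum, drying must finish by minute 159 and start by 159 − 30 = minute 129.
So drying can start as early as minute 91 and as late as minute 129, giving 129 − 91 = 38 minutes of slack.

38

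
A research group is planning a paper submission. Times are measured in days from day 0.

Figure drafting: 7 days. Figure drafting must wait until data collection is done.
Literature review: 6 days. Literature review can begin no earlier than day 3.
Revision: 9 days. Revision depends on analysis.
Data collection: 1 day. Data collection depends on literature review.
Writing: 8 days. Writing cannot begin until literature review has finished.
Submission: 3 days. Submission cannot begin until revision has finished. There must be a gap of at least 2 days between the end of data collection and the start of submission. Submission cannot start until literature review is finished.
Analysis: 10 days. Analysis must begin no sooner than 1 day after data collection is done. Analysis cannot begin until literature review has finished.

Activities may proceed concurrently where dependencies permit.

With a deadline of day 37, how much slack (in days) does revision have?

4

After its own release at day 3, literature review can start at day 3 and finishes at day 9.
Data collection waits on literature review (finishes day 9), so it starts at day 9 and finishes at 9 + 1 = day 10.
Analysis has to wait for data collection (finishes day 10, plus 1-day gap → day 11); literature review (finishes day 9). The latest of these is day 11, so analysis runs day 11 to 11 + 10 = day 21.
After analysis (finishes day 21), revision can start at day 21 and finishes at day 30.

Working backward from the deadline:
Submission has no dependents, so it just needs to finish by day 37. Starting by 37 − 3 = day 34 achieves that.
Revision has to be done before submission (must start by day 34). That means finishing by day 34, i.e. starting by 34 − 9 = day 25.
So revision can start as early as day 21 and as late as day 25, giving 25 − 21 = 4 days of slack.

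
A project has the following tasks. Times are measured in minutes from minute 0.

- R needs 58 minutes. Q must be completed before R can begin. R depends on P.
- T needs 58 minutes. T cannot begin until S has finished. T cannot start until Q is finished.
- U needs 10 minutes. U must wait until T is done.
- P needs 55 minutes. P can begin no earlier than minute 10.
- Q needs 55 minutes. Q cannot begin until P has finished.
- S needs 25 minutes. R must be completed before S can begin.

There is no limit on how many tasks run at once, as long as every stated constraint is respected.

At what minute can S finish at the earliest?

203

After its own release at minute 10, P can start at minute 10 and finishes at minute 65.
Q waits on P (finishes minute 65), so it starts at minute 65 and finishes at 65 + 55 = minute 120.
R has to wait for Q (finishes minute 120); P (finishes minute 65). The latest of these is minute 120, so R runs minute 120 to 120 + 58 = minute 178.
S cannot begin until R (finishes minute 178). It runs from minute 178 to 178 + 25 = minute 203.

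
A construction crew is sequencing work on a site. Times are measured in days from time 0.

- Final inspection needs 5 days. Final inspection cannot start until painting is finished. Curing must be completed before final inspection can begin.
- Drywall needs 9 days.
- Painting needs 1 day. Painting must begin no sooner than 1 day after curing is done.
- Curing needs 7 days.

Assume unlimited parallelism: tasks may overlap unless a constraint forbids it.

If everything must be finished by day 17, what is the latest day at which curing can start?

3

To finish by day 17, final inspection (duration 5) must start no later than day 12.
Painting feeds into final inspection (must start by day 12); so painting must finish by day 12 and therefore start by day 11.
For curing: painting (must start by day 11, minus 1-day gap → day 10); final inspection (must start by day 12). The most restrictive is day 10; with a 7-day duration, curing must start by day 3.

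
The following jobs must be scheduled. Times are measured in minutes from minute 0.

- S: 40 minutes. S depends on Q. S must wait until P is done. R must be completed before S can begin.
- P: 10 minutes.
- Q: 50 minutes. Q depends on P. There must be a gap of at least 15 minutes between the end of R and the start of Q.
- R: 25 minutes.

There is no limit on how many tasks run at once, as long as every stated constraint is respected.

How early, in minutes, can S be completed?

130

R can start immediately at minute 0; it finishes at minute 25.
P has no prerequisites, so it starts at minute 0 and finishes at minute 10.
Q needs all of P (finishes minute 10); R (finishes minute 25, plus 15-minute gap → minute 40). That puts its earliest start at minute 40; it finishes at 40 + 50 = minute 90.
S needs all of Q (finishes minute 90); P (finishes minute 10); R (finishes minute 25). That puts its earliest start at minute 90; it finishes at 90 + 40 = minute 130.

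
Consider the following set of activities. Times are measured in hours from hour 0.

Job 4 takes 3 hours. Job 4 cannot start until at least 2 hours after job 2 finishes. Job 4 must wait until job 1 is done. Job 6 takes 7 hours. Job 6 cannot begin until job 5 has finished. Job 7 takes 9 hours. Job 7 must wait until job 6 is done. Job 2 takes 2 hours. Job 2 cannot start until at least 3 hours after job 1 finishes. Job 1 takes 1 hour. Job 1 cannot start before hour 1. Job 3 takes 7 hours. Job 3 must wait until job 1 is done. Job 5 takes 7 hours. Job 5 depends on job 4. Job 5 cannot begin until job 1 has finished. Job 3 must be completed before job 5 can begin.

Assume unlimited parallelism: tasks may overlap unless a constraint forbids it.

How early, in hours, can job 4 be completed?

After its own release at hour 1, job 1 can start at hour 1 and finishes at hour 2.
Job 2 cannot begin until job 1 (finishes hour 2, plus 3-hour gap → hour 5). It runs from hour 5 to 5 + 2 = hour 7.
For job 4: job 2 (finishes hour 7, plus 2-hour gap → hour 9); job 1 (finishes hour 2). Taking the maximum gives a start of hour 9, and it finishes at 9 + 3 = hour 12.

12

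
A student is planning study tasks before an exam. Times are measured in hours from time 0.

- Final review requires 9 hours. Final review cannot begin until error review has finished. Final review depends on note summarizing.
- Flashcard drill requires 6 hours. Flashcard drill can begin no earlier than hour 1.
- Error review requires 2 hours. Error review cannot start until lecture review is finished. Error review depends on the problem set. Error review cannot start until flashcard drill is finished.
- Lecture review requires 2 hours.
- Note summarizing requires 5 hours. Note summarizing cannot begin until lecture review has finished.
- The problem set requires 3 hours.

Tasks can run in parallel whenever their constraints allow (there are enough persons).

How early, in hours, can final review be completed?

Flashcard drill cannot begin until its own release at hour 1. It runs from hour 1 to 1 + 6 = hour 7.
The problem set can start immediately at hour 0; it finishes at hour 3.
Lecture review can start immediately at hour 0; it finishes at hour 2.
Note summarizing cannot begin until lecture review (finishes hour 2). It runs from hour 2 to 2 + 5 = hour 7.
Error review needs all of lecture review (finishes hour 2); the problem set (finishes hour 3); flashcard drill (finishes hour 7). That puts its earliest start at hour 7; it finishes at 7 + 2 = hour 9.
Final review has to wait for error review (finishes hour 9); note summarizing (finishes hour 7). The latest of these is hour 9, so final review runs hour 9 to 9 + 9 = hour 18.

18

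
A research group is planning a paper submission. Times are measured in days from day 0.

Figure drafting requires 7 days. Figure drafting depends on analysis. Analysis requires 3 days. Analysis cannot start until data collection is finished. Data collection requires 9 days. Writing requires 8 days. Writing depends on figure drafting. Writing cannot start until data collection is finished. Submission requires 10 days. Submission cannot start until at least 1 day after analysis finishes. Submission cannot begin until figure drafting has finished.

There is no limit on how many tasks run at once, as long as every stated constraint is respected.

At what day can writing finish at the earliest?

27

Nothing blocks data collection, so it runs from day 0 to day 9.
Analysis waits on data collection (finishes day 9), so it starts at day 9 and finishes at 9 + 3 = day 12.
Figure drafting cannot begin until analysis (finishes day 12). It runs from day 12 to 12 + 7 = day 19.
Writing cannot start until figure drafting (finishes day 19); data collection (finishes day 9). The controlling bound is day 19, so writing finishes at 19 + 8 = day 27.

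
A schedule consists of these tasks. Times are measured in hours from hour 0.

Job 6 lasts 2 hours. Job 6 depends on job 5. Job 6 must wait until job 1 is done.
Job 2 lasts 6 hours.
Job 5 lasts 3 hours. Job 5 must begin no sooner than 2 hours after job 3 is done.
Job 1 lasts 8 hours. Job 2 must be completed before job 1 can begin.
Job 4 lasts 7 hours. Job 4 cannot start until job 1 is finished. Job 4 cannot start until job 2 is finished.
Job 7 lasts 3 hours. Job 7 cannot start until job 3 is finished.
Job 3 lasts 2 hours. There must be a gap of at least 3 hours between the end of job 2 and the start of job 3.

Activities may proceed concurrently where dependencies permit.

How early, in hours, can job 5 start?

Job 2 has no prerequisites, so it starts at hour 0 and finishes at hour 6.
Job 3 cannot begin until job 2 (finishes hour 6, plus 3-hour gap → hour 9). It runs from hour 9 to 9 + 2 = hour 11.
Job 5 waits on job 3 (finishes hour 11, plus 2-hour gap → hour 13), so the earliest it can start is hour 13.

13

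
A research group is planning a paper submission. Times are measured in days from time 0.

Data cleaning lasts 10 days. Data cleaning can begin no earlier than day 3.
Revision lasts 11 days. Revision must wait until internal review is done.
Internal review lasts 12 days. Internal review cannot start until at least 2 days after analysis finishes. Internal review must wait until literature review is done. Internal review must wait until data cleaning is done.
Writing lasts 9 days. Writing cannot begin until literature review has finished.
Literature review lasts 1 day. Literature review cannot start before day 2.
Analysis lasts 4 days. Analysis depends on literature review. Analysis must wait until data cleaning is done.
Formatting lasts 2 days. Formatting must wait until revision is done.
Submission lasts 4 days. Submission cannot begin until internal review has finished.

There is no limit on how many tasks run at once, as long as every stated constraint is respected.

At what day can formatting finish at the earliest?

44

Data cleaning cannot begin until its own release at day 3. It runs from day 3 to 3 + 10 = day 13.
After its own release at day 2, literature review can start at day 2 and finishes at day 3.
Analysis has to wait for literature review (finishes day 3); data cleaning (finishes day 13). The latest of these is day 13, so analysis runs day 13 to 13 + 4 = day 17.
Internal review needs all of analysis (finishes day 17, plus 2-day gap → day 19); literature review (finishes day 3); data cleaning (finishes day 13). That puts its earliest start at day 19; it finishes at 19 + 12 = day 31.
After internal review (finishes day 31), revision can start at day 31 and finishes at day 42.
Formatting cannot begin until revision (finishes day 42). It runs from day 42 to 42 + 2 = day 44.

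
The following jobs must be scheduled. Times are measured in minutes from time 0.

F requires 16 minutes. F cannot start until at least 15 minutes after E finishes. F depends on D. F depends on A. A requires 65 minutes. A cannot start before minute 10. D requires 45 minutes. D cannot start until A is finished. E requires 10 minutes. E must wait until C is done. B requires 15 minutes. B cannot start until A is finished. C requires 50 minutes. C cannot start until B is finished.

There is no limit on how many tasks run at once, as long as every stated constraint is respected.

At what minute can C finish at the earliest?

A cannot begin until its own release at minute 10. It runs from minute 10 to 10 + 65 = minute 75.
After A (finishes minute 75), B can start at minute 75 and finishes at minute 90.
After B (finishes minute 90), C can start at minute 90 and finishes at minute 140.

140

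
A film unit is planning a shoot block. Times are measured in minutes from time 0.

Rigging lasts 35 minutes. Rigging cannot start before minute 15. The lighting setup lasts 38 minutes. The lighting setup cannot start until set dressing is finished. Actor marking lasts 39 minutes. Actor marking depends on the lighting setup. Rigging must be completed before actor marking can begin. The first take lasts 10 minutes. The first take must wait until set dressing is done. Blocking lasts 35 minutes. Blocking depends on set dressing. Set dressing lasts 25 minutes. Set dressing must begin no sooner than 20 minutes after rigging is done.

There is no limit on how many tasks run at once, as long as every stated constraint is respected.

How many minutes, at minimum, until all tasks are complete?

Rigging waits on its own release at minute 15, so it starts at minute 15 and finishes at 15 + 35 = minute 50.
After rigging (finishes minute 50, plus 20-minute gap → minute 70), set dressing can start at minute 70 and finishes at minute 95.
The first take waits on set dressing (finishes minute 95), so it starts at minute 95 and finishes at 95 + 10 = minute 105.
Blocking cannot begin until set dressing (finishes minute 95). It runs from minute 95 to 95 + 35 = minute 130.
After set dressing (finishes minute 95), the lighting setup can start at minute 95 and finishes at minute 133.
Actor marking cannot start until the lighting setup (finishes minute 133); rigging (finishes minute 50). The controlling bound is minute 133, so actor marking finishes at 133 + 39 = minute 172.
All tasks are finished once the last one completes. Finish times: Rigging at 50, Set dressing at 95, The lighting setup at 133, Blocking at 130, Actor marking at 172, The first take at 105. The latest is minute 172.

172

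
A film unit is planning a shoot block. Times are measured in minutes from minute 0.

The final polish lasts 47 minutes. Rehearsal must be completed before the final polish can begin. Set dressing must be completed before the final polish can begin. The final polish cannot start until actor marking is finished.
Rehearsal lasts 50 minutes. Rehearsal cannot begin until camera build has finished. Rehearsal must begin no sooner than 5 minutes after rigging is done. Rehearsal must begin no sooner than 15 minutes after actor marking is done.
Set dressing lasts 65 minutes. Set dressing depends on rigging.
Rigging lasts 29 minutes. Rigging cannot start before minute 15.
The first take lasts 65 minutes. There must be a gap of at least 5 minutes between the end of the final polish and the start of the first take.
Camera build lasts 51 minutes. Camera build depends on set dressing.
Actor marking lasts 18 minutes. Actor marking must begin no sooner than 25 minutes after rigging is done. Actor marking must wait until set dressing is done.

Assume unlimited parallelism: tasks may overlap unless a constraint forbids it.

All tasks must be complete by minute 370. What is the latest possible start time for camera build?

152

The first take must finish by minute 370; it takes 65 minutes, so it must start by 370 − 65 = minute 305.
The final polish must finish before the first take (must start by minute 305, minus 5-minute gap → minute 300). With a 47-minute duration, the final polish must start by 300 − 47 = minute 253.
Rehearsal has to be done before the final polish (must start by minute 253). That means finishing by minute 253, i.e. starting by 253 − 50 = minute 203.
Since rehearsal (must start by minute 203) depends on it, camera build must finish by minute 203. Backing off its 51-minute duration gives a latest start of minute 152.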